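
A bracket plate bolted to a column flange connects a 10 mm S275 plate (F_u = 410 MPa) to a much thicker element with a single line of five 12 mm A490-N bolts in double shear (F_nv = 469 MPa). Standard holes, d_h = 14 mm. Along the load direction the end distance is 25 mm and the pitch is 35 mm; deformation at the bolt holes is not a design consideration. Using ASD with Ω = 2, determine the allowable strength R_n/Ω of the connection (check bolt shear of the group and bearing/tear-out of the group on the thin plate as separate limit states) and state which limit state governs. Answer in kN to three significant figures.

Bolt shear: A_b = π·12²/4 = 113.1 mm²; R_n = 469 × 113.1 × 5 × 2 / 1000 = 530.4 kN → 530.4 / 2 = 265 kN.
Bearing (1.5 l_c t F_u ≤ 3.0 d t F_u): upper limit = 3.0·12·10·410 / 1000 = 147.6 kN.
  Edge l_c = 25 − 14/2 = 18 → r_n = 110.7 kN; interior l_c = 35 − 14 = 21 → r_n = 129.2 kN.
  R_n,bearing = 1·110.7 + 4·129.2 = 627.3 kN → 627.3 / 2 = 314 kN.
Bolt shear governs: 265 kN.

265 kN (bolt shear governs)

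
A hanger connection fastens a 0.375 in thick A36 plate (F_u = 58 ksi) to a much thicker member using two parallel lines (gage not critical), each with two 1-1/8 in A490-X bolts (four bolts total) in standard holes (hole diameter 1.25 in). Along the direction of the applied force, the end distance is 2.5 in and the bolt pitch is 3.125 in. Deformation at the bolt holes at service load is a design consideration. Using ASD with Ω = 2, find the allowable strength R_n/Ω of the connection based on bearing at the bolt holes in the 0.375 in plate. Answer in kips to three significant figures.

Per bolt r_n = 1.2 l_c t F_u ≤ 2.4 d t F_u; upper limit = 2.4 × 1.125 × 0.375 × 58 = 58.72 kips.
Edge bolt: l_c = 2.5 − 1.25/2 = 1.875 in → 1.2 × 1.875 × 0.375 × 58 = 48.94 → r_n = 48.94 kips.
Interior bolts: l_c = 3.125 − 1.25 = 1.875 in → 1.2 × 1.875 × 0.375 × 58 = 48.94 → r_n = 48.94 kips.
R_n = 2 × 48.94 + 2 × 48.94 = 195.8 kips.
Allowable strength R_n/Ω = 195.8 / 2 = 97.9 kips.

97.9 kips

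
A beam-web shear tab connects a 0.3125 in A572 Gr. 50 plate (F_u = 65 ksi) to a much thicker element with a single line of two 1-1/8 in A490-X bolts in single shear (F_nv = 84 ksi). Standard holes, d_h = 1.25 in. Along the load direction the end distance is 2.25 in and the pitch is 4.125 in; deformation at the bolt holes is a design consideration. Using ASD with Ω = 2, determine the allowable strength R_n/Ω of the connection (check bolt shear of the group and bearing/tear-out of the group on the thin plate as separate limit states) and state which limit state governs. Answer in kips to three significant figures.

47.2 kips (bearing governs)

Bolt shear: A_b = π·1.125²/4 = 0.994 in²; R_n = 84 × 0.994 × 2 × 1 = 167 kips → 167 / 2 = 83.5 kips.
Bearing (1.2 l_c t F_u ≤ 2.4 d t F_u): upper limit = 2.4·1.125·0.3125·65 = 54.84 kips.
  Edge l_c = 2.25 − 1.25/2 = 1.625 → r_n = 39.61 kips; interior l_c = 4.125 − 1.25 = 2.875 → r_n = 54.84 kips.
  R_n,bearing = 1·39.61 + 1·54.84 = 94.45 kips → 94.45 / 2 = 47.2 kips.
Bearing governs: 47.2 kips.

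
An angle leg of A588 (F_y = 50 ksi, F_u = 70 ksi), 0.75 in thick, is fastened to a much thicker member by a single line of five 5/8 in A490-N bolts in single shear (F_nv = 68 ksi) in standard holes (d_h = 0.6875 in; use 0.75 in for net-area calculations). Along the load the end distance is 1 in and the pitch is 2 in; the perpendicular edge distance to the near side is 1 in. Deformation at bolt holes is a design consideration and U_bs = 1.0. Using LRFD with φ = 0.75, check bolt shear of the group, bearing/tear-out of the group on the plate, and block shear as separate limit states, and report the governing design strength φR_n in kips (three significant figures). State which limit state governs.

Bolt shear: A_b = π·0.625²/4 = 0.3068 in²; R_n = 68 × 0.3068 × 5 × 1 = 104.3 kips → 0.75 × 104.3 = 78.2 kips.
Bearing: edge l_c = 0.6562, r_n = 41.34 kips; interior l_c = 1.312, r_n = 78.75 kips; R_n = 41.34 + 4·78.75 = 356.3 kips → 267 kips.
Block shear: A_gv = 6.75, A_nv = 4.219, A_nt = 0.4688 in²; R_n = min(0.6F_uA_nv, 0.6F_yA_gv) + U_bs·F_u·A_nt = 210 kips → 158 kips.
Bolt shear governs: 78.2 kips.

78.2 kips (bolt shear governs)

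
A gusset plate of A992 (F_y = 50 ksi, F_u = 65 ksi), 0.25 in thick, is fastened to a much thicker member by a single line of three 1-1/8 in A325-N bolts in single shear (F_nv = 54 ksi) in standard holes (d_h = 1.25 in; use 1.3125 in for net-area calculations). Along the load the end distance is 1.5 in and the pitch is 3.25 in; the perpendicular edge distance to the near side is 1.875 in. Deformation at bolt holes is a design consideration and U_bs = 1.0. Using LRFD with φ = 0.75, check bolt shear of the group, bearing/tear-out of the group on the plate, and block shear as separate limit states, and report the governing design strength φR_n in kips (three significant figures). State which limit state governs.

49.4 kips (block shear governs)

Bolt shear: A_b = π·1.125²/4 = 0.994 in²; R_n = 54 × 0.994 × 3 × 1 = 161 kips → 0.75 × 161 = 121 kips.
Bearing: edge l_c = 0.875, r_n = 17.06 kips; interior l_c = 2, r_n = 39 kips; R_n = 17.06 + 2·39 = 95.06 kips → 71.3 kips.
Block shear: A_gv = 2, A_nv = 1.18, A_nt = 0.3047 in²; R_n = min(0.6F_uA_nv, 0.6F_yA_gv) + U_bs·F_u·A_nt = 65.81 kips → 49.4 kips.
Block shear governs: 49.4 kips.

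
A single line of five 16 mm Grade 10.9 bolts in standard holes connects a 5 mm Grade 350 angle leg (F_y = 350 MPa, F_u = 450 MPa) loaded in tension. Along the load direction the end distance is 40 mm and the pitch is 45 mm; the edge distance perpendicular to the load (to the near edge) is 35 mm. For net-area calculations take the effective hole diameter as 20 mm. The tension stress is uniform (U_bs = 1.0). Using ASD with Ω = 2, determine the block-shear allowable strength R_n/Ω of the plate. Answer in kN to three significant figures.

116 kN

Shear plane L_v = 40 + 4·45 = 220 mm; A_gv = 220 × 5 = 1100 mm².
A_nv = (220 − 4.5·20) × 5 = 650 mm².
A_nt = (35 − 0.5·20) × 5 = 125 mm².
0.6 F_u A_nv = 175.5 kN; 0.6 F_y A_gv = 231 kN → shear rupture governs the shear term.
R_n = 175.5 + 1.0 × 450 × 125 / 1000 = 231.8 kN.
Allowable strength R_n/Ω = 231.8 / 2 = 116 kN.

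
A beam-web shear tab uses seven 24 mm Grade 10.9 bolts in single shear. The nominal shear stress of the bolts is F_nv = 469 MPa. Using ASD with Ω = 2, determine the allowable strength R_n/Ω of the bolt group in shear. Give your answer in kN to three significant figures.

743 kN

A_b = π × 24² / 4 = 452.4 mm².
R_n = F_nv · A_b · n · n_s = 469 × 452.4 × 7 × 1 / 1000 = 1485 kN.
Allowable strength R_n/Ω = 1485 / 2 = 743 kN.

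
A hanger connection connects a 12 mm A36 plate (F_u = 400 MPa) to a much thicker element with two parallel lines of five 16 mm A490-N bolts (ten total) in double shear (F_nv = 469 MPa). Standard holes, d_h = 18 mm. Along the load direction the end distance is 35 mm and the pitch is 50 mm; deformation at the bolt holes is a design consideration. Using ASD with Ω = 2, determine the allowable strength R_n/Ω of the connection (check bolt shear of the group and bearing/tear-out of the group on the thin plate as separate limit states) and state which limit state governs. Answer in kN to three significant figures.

Bolt shear: A_b = π·16²/4 = 201.1 mm²; R_n = 469 × 201.1 × 10 × 2 / 1000 = 1886 kN → 1886 / 2 = 943 kN.
Bearing (1.2 l_c t F_u ≤ 2.4 d t F_u): upper limit = 2.4·16·12·400 / 1000 = 184.3 kN.
  Edge l_c = 35 − 18/2 = 26 → r_n = 149.8 kN; interior l_c = 50 − 18 = 32 → r_n = 184.3 kN.
  R_n,bearing = 2·149.8 + 8·184.3 = 1774 kN → 1774 / 2 = 887 kN.
Bearing governs: 887 kN.

887 kN (bearing governs)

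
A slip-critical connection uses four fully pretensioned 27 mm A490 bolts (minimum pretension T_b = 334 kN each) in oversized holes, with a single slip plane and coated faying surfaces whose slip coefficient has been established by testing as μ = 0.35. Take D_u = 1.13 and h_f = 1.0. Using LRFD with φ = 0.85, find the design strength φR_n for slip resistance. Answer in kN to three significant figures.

449 kN

R_n = μ · D_u · h_f · T_b · n_s · n_b = 0.35 × 1.13 × 1.0 × 334 × 1 × 4 = 528.4 kN.
Design strength φR_n = 0.85 × 528.4 = 449 kN.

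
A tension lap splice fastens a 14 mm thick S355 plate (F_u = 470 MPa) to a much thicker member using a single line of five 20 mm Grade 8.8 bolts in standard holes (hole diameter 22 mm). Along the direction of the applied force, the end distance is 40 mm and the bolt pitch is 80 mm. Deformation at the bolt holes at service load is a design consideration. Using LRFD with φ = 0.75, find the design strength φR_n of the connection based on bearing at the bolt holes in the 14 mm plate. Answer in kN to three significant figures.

1120 kN

Per bolt r_n = 1.2 l_c t F_u ≤ 2.4 d t F_u; upper limit = 2.4 × 20 × 14 × 470 / 1000 = 315.8 kN.
Edge bolt: l_c = 40 − 22/2 = 29 mm → 1.2 × 29 × 14 × 470 / 1000 = 229 → r_n = 229 kN.
Interior bolts: l_c = 80 − 22 = 58 mm → 1.2 × 58 × 14 × 470 / 1000 = 458 → r_n = 315.8 kN.
R_n = 1 × 229 + 4 × 315.8 = 1492 kN.
Design strength φR_n = 0.75 × 1492 = 1120 kN.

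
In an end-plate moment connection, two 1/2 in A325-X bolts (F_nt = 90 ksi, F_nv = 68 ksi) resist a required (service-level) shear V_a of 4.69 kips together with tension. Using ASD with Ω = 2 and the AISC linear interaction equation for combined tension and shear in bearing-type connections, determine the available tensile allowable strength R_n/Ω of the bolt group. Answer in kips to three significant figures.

A_b = π·0.5²/4 = 0.1963 in²; f_rv = 4.69 / (2 × 0.1963) = 11.94 ksi.
F'_nt = 1.3 F_nt − (Ω F_nt / F_nv) f_rv = 1.3·90 − (2·90/68)·11.94 = 85.39 ksi, capped at F_nt → F'_nt = 85.39 ksi.
R_n = F'_nt · A_b · n = 85.39 × 0.1963 × 2 = 33.53 kips.
Allowable strength R_n/Ω = 33.53 / 2 = 16.8 kips.

16.8 kips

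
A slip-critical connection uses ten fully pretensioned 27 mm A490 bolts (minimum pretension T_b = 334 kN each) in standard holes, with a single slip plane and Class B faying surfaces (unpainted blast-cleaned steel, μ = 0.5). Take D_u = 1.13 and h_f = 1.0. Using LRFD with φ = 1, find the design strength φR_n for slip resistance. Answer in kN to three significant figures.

1890 kN

R_n = μ · D_u · h_f · T_b · n_s · n_b = 0.5 × 1.13 × 1.0 × 334 × 1 × 10 = 1887 kN.
Design strength φR_n = 1 × 1887 = 1890 kN.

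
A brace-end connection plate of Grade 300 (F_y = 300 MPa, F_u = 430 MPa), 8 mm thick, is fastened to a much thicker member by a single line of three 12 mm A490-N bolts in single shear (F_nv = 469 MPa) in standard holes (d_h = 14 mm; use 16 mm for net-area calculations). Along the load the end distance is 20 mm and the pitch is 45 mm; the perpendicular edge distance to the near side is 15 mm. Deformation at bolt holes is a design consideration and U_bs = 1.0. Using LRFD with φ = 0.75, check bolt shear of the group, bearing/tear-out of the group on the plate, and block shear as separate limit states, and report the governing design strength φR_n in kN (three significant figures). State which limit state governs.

Bolt shear: A_b = π·12²/4 = 113.1 mm²; R_n = 469 × 113.1 × 3 × 1 / 1000 = 159.1 kN → 0.75 × 159.1 = 119 kN.
Bearing: edge l_c = 13, r_n = 53.66 kN; interior l_c = 31, r_n = 99.07 kN; R_n = 53.66 + 2·99.07 = 251.8 kN → 189 kN.
Block shear: A_gv = 880, A_nv = 560, A_nt = 56 mm²; R_n = min(0.6F_uA_nv, 0.6F_yA_gv) + U_bs·F_u·A_nt = 168.6 kN → 126 kN.
Bolt shear governs: 119 kN.

119 kN (bolt shear governs)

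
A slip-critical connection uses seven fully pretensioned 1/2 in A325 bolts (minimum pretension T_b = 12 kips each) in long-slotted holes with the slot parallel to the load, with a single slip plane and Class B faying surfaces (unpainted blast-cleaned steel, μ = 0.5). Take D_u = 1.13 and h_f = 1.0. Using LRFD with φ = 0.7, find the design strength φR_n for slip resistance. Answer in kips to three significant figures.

R_n = μ · D_u · h_f · T_b · n_s · n_b = 0.5 × 1.13 × 1.0 × 12 × 1 × 7 = 47.46 kips.
Design strength φR_n = 0.7 × 47.46 = 33.2 kips.

33.2 kips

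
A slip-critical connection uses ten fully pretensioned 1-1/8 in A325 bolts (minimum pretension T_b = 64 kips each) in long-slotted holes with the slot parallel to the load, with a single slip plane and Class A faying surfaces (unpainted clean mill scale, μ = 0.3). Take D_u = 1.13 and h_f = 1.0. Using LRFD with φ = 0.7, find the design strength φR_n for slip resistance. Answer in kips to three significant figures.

152 kips

R_n = μ · D_u · h_f · T_b · n_s · n_b = 0.3 × 1.13 × 1.0 × 64 × 1 × 10 = 217 kips.
Design strength φR_n = 0.7 × 217 = 152 kips.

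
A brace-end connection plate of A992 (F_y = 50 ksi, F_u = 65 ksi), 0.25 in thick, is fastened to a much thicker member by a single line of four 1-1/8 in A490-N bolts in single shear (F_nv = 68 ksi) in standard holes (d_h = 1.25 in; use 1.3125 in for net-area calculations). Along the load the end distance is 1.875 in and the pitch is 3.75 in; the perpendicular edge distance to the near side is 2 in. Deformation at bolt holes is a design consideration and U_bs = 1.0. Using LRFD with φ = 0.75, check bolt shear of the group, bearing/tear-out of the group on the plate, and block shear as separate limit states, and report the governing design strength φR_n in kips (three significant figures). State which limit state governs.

Bolt shear: A_b = π·1.125²/4 = 0.994 in²; R_n = 68 × 0.994 × 4 × 1 = 270.4 kips → 0.75 × 270.4 = 203 kips.
Bearing: edge l_c = 1.25, r_n = 24.38 kips; interior l_c = 2.5, r_n = 43.87 kips; R_n = 24.38 + 3·43.87 = 156 kips → 117 kips.
Block shear: A_gv = 3.281, A_nv = 2.133, A_nt = 0.3359 in²; R_n = min(0.6F_uA_nv, 0.6F_yA_gv) + U_bs·F_u·A_nt = 105 kips → 78.8 kips.
Block shear governs: 78.8 kips.

78.8 kips (block shear governs)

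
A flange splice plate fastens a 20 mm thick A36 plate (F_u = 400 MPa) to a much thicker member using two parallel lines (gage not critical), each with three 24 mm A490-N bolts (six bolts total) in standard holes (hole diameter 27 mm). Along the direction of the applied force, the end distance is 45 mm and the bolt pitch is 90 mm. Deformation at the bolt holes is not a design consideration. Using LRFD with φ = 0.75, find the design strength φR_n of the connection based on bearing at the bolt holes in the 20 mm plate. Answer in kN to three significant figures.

Per bolt r_n = 1.5 l_c t F_u ≤ 3.0 d t F_u; upper limit = 3.0 × 24 × 20 × 400 / 1000 = 576 kN.
Edge bolt: l_c = 45 − 27/2 = 31.5 mm → 1.5 × 31.5 × 20 × 400 / 1000 = 378 → r_n = 378 kN.
Interior bolts: l_c = 90 − 27 = 63 mm → 1.5 × 63 × 20 × 400 / 1000 = 756 → r_n = 576 kN.
R_n = 2 × 378 + 4 × 576 = 3060 kN.
Design strength φR_n = 0.75 × 3060 = 2300 kN.

2300 kN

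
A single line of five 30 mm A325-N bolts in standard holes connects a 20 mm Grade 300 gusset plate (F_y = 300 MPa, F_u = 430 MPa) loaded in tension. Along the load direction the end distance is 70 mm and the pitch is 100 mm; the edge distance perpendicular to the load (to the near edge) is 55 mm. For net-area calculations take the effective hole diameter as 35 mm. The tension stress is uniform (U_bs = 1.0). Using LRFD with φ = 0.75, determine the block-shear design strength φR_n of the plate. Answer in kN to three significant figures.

Shear plane L_v = 70 + 4·100 = 470 mm; A_gv = 470 × 20 = 9400 mm².
A_nv = (470 − 4.5·35) × 20 = 6250 mm².
A_nt = (55 − 0.5·35) × 20 = 750 mm².
0.6 F_u A_nv = 1612 kN; 0.6 F_y A_gv = 1692 kN → shear rupture governs the shear term.
R_n = 1612 + 1.0 × 430 × 750 / 1000 = 1935 kN.
Design strength φR_n = 0.75 × 1935 = 1450 kN.

1450 kN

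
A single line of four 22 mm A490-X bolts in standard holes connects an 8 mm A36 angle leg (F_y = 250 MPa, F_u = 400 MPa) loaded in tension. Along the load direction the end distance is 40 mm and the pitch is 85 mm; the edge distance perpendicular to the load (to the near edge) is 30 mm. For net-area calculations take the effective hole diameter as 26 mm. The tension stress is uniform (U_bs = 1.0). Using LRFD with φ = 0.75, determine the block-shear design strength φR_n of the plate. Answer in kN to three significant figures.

306 kN

Shear plane L_v = 40 + 3·85 = 295 mm; A_gv = 295 × 8 = 2360 mm².
A_nv = (295 − 3.5·26) × 8 = 1632 mm².
A_nt = (30 − 0.5·26) × 8 = 136 mm².
0.6 F_u A_nv = 391.7 kN; 0.6 F_y A_gv = 354 kN → shear yielding governs the shear term.
R_n = 354 + 1.0 × 400 × 136 / 1000 = 408.4 kN.
Design strength φR_n = 0.75 × 408.4 = 306 kN.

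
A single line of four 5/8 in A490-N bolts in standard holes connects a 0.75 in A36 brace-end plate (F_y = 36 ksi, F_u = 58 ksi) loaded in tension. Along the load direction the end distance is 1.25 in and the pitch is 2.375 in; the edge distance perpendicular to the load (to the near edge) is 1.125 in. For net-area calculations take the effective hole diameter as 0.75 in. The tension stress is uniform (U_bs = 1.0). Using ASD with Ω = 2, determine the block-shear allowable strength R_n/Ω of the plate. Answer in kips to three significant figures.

84.1 kips

Shear plane L_v = 1.25 + 3·2.375 = 8.375 in; A_gv = 8.375 × 0.75 = 6.281 in².
A_nv = (8.375 − 3.5·0.75) × 0.75 = 4.312 in².
A_nt = (1.125 − 0.5·0.75) × 0.75 = 0.5625 in².
0.6 F_u A_nv = 150.1 kips; 0.6 F_y A_gv = 135.7 kips → shear yielding governs the shear term.
R_n = 135.7 + 1.0 × 58 × 0.5625 = 168.3 kips.
Allowable strength R_n/Ω = 168.3 / 2 = 84.1 kips.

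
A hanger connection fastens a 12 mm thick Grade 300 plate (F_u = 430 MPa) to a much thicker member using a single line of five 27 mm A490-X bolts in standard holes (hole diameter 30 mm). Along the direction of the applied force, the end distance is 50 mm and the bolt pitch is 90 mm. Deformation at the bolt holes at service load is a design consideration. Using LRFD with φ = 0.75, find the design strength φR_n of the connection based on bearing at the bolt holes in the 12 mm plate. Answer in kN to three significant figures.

Per bolt r_n = 1.2 l_c t F_u ≤ 2.4 d t F_u; upper limit = 2.4 × 27 × 12 × 430 / 1000 = 334.4 kN.
Edge bolt: l_c = 50 − 30/2 = 35 mm → 1.2 × 35 × 12 × 430 / 1000 = 216.7 → r_n = 216.7 kN.
Interior bolts: l_c = 90 − 30 = 60 mm → 1.2 × 60 × 12 × 430 / 1000 = 371.5 → r_n = 334.4 kN.
R_n = 1 × 216.7 + 4 × 334.4 = 1554 kN.
Design strength φR_n = 0.75 × 1554 = 1170 kN.

1170 kN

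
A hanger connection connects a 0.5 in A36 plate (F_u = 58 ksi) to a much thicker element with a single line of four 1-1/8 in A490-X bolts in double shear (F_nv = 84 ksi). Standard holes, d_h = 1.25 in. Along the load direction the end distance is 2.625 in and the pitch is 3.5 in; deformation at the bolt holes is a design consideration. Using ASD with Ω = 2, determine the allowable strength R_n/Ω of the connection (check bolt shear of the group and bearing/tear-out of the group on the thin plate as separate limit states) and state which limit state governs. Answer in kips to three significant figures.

152 kips (bearing governs)

Bolt shear: A_b = π·1.125²/4 = 0.994 in²; R_n = 84 × 0.994 × 4 × 2 = 668 kips → 668 / 2 = 334 kips.
Bearing (1.2 l_c t F_u ≤ 2.4 d t F_u): upper limit = 2.4·1.125·0.5·58 = 78.3 kips.
  Edge l_c = 2.625 − 1.25/2 = 2 → r_n = 69.6 kips; interior l_c = 3.5 − 1.25 = 2.25 → r_n = 78.3 kips.
  R_n,bearing = 1·69.6 + 3·78.3 = 304.5 kips → 304.5 / 2 = 152 kips.
Bearing governs: 152 kips.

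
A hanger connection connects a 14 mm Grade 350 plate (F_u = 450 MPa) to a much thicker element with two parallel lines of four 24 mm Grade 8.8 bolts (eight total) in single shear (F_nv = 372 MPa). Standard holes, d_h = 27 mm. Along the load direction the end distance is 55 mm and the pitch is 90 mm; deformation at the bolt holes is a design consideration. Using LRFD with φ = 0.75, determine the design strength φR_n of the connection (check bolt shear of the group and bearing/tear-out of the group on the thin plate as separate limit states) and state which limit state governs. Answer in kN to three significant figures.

Bolt shear: A_b = π·24²/4 = 452.4 mm²; R_n = 372 × 452.4 × 8 × 1 / 1000 = 1346 kN → 0.75 × 1346 = 1010 kN.
Bearing (1.2 l_c t F_u ≤ 2.4 d t F_u): upper limit = 2.4·24·14·450 / 1000 = 362.9 kN.
  Edge l_c = 55 − 27/2 = 41.5 → r_n = 313.7 kN; interior l_c = 90 − 27 = 63 → r_n = 362.9 kN.
  R_n,bearing = 2·313.7 + 6·362.9 = 2805 kN → 0.75 × 2805 = 2100 kN.
Bolt shear governs: 1010 kN.

1010 kN (bolt shear governs)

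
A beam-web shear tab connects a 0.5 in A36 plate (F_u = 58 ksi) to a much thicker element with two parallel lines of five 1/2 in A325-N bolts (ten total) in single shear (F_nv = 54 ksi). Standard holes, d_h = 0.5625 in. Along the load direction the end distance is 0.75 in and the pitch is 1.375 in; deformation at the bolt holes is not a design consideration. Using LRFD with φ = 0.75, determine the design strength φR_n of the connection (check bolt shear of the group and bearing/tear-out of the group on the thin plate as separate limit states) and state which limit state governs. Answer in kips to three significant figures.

79.5 kips (bolt shear governs)

Bolt shear: A_b = π·0.5²/4 = 0.1963 in²; R_n = 54 × 0.1963 × 10 × 1 = 106 kips → 0.75 × 106 = 79.5 kips.
Bearing (1.5 l_c t F_u ≤ 3.0 d t F_u): upper limit = 3.0·0.5·0.5·58 = 43.5 kips.
  Edge l_c = 0.75 − 0.5625/2 = 0.4688 → r_n = 20.39 kips; interior l_c = 1.375 − 0.5625 = 0.8125 → r_n = 35.34 kips.
  R_n,bearing = 2·20.39 + 8·35.34 = 323.5 kips → 0.75 × 323.5 = 243 kips.
Bolt shear governs: 79.5 kips.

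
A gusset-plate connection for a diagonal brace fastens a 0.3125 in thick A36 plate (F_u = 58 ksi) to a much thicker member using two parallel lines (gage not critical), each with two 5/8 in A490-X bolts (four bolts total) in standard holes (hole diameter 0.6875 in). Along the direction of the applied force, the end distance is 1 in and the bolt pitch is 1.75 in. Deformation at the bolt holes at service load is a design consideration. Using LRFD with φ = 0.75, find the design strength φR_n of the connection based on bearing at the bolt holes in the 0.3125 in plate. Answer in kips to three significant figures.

56.1 kips

Per bolt r_n = 1.2 l_c t F_u ≤ 2.4 d t F_u; upper limit = 2.4 × 0.625 × 0.3125 × 58 = 27.19 kips.
Edge bolt: l_c = 1 − 0.6875/2 = 0.6562 in → 1.2 × 0.6562 × 0.3125 × 58 = 14.27 → r_n = 14.27 kips.
Interior bolts: l_c = 1.75 − 0.6875 = 1.062 in → 1.2 × 1.062 × 0.3125 × 58 = 23.11 → r_n = 23.11 kips.
R_n = 2 × 14.27 + 2 × 23.11 = 74.77 kips.
Design strength φR_n = 0.75 × 74.77 = 56.1 kips.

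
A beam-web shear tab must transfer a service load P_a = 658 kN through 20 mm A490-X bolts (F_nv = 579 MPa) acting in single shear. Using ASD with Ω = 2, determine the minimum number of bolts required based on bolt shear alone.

8 bolts

A_b = π·20²/4 = 314.2 mm².
Per-bolt allowable strength R_n/Ω = 579 × 314.2 × 1 / 1000 / 2 = 90.95 kN.
n ≥ 658 / 90.95 = 7.235 → use 8 bolts.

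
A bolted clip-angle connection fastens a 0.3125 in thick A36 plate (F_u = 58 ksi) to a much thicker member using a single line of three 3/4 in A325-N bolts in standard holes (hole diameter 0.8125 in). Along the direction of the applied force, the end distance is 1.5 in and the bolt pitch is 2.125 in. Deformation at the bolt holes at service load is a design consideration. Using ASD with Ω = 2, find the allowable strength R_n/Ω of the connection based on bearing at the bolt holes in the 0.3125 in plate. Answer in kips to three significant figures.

Per bolt r_n = 1.2 l_c t F_u ≤ 2.4 d t F_u; upper limit = 2.4 × 0.75 × 0.3125 × 58 = 32.62 kips.
Edge bolt: l_c = 1.5 − 0.8125/2 = 1.094 in → 1.2 × 1.094 × 0.3125 × 58 = 23.79 → r_n = 23.79 kips.
Interior bolts: l_c = 2.125 − 0.8125 = 1.312 in → 1.2 × 1.312 × 0.3125 × 58 = 28.55 → r_n = 28.55 kips.
R_n = 1 × 23.79 + 2 × 28.55 = 80.88 kips.
Allowable strength R_n/Ω = 80.88 / 2 = 40.4 kips.

40.4 kips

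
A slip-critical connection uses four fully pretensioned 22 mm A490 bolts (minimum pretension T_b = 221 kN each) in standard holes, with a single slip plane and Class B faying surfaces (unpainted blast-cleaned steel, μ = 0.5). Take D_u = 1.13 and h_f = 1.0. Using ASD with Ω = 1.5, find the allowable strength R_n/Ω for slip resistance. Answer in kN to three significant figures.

R_n = μ · D_u · h_f · T_b · n_s · n_b = 0.5 × 1.13 × 1.0 × 221 × 1 × 4 = 499.5 kN.
Allowable strength R_n/Ω = 499.5 / 1.5 = 333 kN.

333 kN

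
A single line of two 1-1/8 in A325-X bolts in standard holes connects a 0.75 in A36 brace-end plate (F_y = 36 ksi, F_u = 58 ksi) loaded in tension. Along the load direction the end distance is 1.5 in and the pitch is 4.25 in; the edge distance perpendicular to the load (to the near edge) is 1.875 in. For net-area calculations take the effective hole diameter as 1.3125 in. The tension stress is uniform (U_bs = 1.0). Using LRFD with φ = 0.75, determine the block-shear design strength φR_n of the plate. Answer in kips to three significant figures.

Shear plane L_v = 1.5 + 1·4.25 = 5.75 in; A_gv = 5.75 × 0.75 = 4.312 in².
A_nv = (5.75 − 1.5·1.3125) × 0.75 = 2.836 in².
A_nt = (1.875 − 0.5·1.3125) × 0.75 = 0.9141 in².
0.6 F_u A_nv = 98.69 kips; 0.6 F_y A_gv = 93.15 kips → shear yielding governs the shear term.
R_n = 93.15 + 1.0 × 58 × 0.9141 = 146.2 kips.
Design strength φR_n = 0.75 × 146.2 = 110 kips.

110 kips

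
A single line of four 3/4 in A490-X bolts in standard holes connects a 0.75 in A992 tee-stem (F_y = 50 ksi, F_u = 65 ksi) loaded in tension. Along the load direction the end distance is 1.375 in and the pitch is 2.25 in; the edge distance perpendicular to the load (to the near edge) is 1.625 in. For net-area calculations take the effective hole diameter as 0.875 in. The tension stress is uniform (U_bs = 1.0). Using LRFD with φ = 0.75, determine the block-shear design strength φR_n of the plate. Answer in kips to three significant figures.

Shear plane L_v = 1.375 + 3·2.25 = 8.125 in; A_gv = 8.125 × 0.75 = 6.094 in².
A_nv = (8.125 − 3.5·0.875) × 0.75 = 3.797 in².
A_nt = (1.625 − 0.5·0.875) × 0.75 = 0.8906 in².
0.6 F_u A_nv = 148.1 kips; 0.6 F_y A_gv = 182.8 kips → shear rupture governs the shear term.
R_n = 148.1 + 1.0 × 65 × 0.8906 = 206 kips.
Design strength φR_n = 0.75 × 206 = 154 kips.

154 kips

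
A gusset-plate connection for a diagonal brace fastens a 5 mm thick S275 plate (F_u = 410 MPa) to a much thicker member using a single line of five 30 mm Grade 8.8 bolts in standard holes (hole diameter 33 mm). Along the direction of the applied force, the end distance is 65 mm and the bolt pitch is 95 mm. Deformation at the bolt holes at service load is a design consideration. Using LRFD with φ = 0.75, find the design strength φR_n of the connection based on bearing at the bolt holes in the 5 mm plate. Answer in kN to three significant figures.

532 kN

Per bolt r_n = 1.2 l_c t F_u ≤ 2.4 d t F_u; upper limit = 2.4 × 30 × 5 × 410 / 1000 = 147.6 kN.
Edge bolt: l_c = 65 − 33/2 = 48.5 mm → 1.2 × 48.5 × 5 × 410 / 1000 = 119.3 → r_n = 119.3 kN.
Interior bolts: l_c = 95 − 33 = 62 mm → 1.2 × 62 × 5 × 410 / 1000 = 152.5 → r_n = 147.6 kN.
R_n = 1 × 119.3 + 4 × 147.6 = 709.7 kN.
Design strength φR_n = 0.75 × 709.7 = 532 kN.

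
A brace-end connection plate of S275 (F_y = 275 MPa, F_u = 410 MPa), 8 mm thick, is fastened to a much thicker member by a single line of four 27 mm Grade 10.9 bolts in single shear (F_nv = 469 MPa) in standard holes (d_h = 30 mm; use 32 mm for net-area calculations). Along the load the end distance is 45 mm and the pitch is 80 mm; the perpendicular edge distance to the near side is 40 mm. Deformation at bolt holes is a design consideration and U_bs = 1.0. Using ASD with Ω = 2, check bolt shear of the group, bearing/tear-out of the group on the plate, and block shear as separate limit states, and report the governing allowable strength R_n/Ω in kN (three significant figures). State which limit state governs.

210 kN (block shear governs)

Bolt shear: A_b = π·27²/4 = 572.6 mm²; R_n = 469 × 572.6 × 4 × 1 / 1000 = 1074 kN → 1074 / 2 = 537 kN.
Bearing: edge l_c = 30, r_n = 118.1 kN; interior l_c = 50, r_n = 196.8 kN; R_n = 118.1 + 3·196.8 = 708.5 kN → 354 kN.
Block shear: A_gv = 2280, A_nv = 1384, A_nt = 192 mm²; R_n = min(0.6F_uA_nv, 0.6F_yA_gv) + U_bs·F_u·A_nt = 419.2 kN → 210 kN.
Block shear governs: 210 kN.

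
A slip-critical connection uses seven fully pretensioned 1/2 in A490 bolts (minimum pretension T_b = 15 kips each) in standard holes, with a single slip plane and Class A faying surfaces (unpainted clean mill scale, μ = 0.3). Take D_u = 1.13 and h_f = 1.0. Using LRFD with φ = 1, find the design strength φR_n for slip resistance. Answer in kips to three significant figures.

R_n = μ · D_u · h_f · T_b · n_s · n_b = 0.3 × 1.13 × 1.0 × 15 × 1 × 7 = 35.59 kips.
Design strength φR_n = 1 × 35.59 = 35.6 kips.

35.6 kips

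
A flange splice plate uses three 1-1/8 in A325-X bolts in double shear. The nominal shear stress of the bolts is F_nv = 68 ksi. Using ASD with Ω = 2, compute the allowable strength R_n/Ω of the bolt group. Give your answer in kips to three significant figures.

A_b = π × 1.125² / 4 = 0.994 in².
R_n = F_nv · A_b · n · n_s = 68 × 0.994 × 3 × 2 = 405.6 kips.
Allowable strength R_n/Ω = 405.6 / 2 = 203 kips.

203 kips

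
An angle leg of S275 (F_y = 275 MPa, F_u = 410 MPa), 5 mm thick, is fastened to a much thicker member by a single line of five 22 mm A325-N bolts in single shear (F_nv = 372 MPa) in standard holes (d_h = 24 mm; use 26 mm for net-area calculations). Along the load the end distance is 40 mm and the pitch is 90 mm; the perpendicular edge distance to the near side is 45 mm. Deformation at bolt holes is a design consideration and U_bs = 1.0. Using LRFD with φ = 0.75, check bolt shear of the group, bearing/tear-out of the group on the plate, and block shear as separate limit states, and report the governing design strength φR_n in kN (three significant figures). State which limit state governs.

297 kN (block shear governs)

Bolt shear: A_b = π·22²/4 = 380.1 mm²; R_n = 372 × 380.1 × 5 × 1 / 1000 = 707 kN → 0.75 × 707 = 530 kN.
Bearing: edge l_c = 28, r_n = 68.88 kN; interior l_c = 66, r_n = 108.2 kN; R_n = 68.88 + 4·108.2 = 501.8 kN → 376 kN.
Block shear: A_gv = 2000, A_nv = 1415, A_nt = 160 mm²; R_n = min(0.6F_uA_nv, 0.6F_yA_gv) + U_bs·F_u·A_nt = 395.6 kN → 297 kN.
Block shear governs: 297 kN.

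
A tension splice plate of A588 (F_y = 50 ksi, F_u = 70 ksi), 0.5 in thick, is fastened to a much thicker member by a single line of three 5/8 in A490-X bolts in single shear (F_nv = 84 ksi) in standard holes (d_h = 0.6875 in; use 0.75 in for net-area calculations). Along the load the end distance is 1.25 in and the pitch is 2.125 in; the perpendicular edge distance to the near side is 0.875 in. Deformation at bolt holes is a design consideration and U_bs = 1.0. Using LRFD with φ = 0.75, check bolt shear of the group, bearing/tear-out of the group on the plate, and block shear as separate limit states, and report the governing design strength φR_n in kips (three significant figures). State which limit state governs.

Bolt shear: A_b = π·0.625²/4 = 0.3068 in²; R_n = 84 × 0.3068 × 3 × 1 = 77.31 kips → 0.75 × 77.31 = 58 kips.
Bearing: edge l_c = 0.9062, r_n = 38.06 kips; interior l_c = 1.438, r_n = 52.5 kips; R_n = 38.06 + 2·52.5 = 143.1 kips → 107 kips.
Block shear: A_gv = 2.75, A_nv = 1.812, A_nt = 0.25 in²; R_n = min(0.6F_uA_nv, 0.6F_yA_gv) + U_bs·F_u·A_nt = 93.62 kips → 70.2 kips.
Bolt shear governs: 58 kips.

58 kips (bolt shear governs)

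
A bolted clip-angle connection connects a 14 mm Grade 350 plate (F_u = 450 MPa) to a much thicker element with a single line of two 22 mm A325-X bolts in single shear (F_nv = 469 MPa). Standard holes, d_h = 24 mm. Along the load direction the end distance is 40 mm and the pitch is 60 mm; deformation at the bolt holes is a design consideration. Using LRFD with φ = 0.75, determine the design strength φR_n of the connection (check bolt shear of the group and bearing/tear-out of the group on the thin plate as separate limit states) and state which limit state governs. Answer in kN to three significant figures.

Bolt shear: A_b = π·22²/4 = 380.1 mm²; R_n = 469 × 380.1 × 2 × 1 / 1000 = 356.6 kN → 0.75 × 356.6 = 267 kN.
Bearing (1.2 l_c t F_u ≤ 2.4 d t F_u): upper limit = 2.4·22·14·450 / 1000 = 332.6 kN.
  Edge l_c = 40 − 24/2 = 28 → r_n = 211.7 kN; interior l_c = 60 − 24 = 36 → r_n = 272.2 kN.
  R_n,bearing = 1·211.7 + 1·272.2 = 483.8 kN → 0.75 × 483.8 = 363 kN.
Bolt shear governs: 267 kN.

267 kN (bolt shear governs)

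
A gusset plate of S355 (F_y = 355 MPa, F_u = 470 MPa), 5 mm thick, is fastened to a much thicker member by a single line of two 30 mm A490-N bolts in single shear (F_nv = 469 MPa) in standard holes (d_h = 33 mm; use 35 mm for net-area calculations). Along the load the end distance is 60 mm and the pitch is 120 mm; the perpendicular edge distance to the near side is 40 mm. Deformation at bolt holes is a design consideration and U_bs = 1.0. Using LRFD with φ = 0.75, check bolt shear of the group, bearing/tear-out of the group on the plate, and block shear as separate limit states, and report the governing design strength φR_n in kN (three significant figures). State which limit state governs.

Bolt shear: A_b = π·30²/4 = 706.9 mm²; R_n = 469 × 706.9 × 2 × 1 / 1000 = 663 kN → 0.75 × 663 = 497 kN.
Bearing: edge l_c = 43.5, r_n = 122.7 kN; interior l_c = 87, r_n = 169.2 kN; R_n = 122.7 + 1·169.2 = 291.9 kN → 219 kN.
Block shear: A_gv = 900, A_nv = 637.5, A_nt = 112.5 mm²; R_n = min(0.6F_uA_nv, 0.6F_yA_gv) + U_bs·F_u·A_nt = 232.7 kN → 174 kN.
Block shear governs: 174 kN.

174 kN (block shear governs)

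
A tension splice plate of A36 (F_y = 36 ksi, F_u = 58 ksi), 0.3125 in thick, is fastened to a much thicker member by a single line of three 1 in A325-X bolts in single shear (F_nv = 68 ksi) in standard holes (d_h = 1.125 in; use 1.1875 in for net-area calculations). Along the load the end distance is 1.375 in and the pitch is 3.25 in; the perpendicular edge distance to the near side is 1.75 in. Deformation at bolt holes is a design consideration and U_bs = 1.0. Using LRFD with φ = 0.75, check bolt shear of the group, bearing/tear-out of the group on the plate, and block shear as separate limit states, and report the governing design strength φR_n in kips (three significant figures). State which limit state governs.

Bolt shear: A_b = π·1²/4 = 0.7854 in²; R_n = 68 × 0.7854 × 3 × 1 = 160.2 kips → 0.75 × 160.2 = 120 kips.
Bearing: edge l_c = 0.8125, r_n = 17.67 kips; interior l_c = 2.125, r_n = 43.5 kips; R_n = 17.67 + 2·43.5 = 104.7 kips → 78.5 kips.
Block shear: A_gv = 2.461, A_nv = 1.533, A_nt = 0.3613 in²; R_n = min(0.6F_uA_nv, 0.6F_yA_gv) + U_bs·F_u·A_nt = 74.11 kips → 55.6 kips.
Block shear governs: 55.6 kips.

55.6 kips (block shear governs)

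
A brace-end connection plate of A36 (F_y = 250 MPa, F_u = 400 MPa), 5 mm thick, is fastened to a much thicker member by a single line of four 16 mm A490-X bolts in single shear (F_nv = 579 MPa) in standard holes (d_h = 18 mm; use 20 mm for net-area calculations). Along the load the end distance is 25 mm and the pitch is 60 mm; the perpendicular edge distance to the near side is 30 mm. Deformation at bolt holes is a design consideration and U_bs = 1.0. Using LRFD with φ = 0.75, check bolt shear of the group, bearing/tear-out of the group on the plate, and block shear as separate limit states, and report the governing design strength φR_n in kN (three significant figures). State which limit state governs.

Bolt shear: A_b = π·16²/4 = 201.1 mm²; R_n = 579 × 201.1 × 4 × 1 / 1000 = 465.7 kN → 0.75 × 465.7 = 349 kN.
Bearing: edge l_c = 16, r_n = 38.4 kN; interior l_c = 42, r_n = 76.8 kN; R_n = 38.4 + 3·76.8 = 268.8 kN → 202 kN.
Block shear: A_gv = 1025, A_nv = 675, A_nt = 100 mm²; R_n = min(0.6F_uA_nv, 0.6F_yA_gv) + U_bs·F_u·A_nt = 193.8 kN → 145 kN.
Block shear governs: 145 kN.

145 kN (block shear governs)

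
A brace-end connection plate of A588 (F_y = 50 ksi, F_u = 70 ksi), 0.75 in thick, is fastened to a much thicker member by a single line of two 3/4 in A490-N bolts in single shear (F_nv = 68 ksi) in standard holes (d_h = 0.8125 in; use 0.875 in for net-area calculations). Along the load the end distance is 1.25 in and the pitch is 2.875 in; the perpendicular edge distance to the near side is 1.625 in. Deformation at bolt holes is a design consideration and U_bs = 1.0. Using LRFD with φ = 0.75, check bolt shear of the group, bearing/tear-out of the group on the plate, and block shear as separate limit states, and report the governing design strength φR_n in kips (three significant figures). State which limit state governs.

Bolt shear: A_b = π·0.75²/4 = 0.4418 in²; R_n = 68 × 0.4418 × 2 × 1 = 60.08 kips → 0.75 × 60.08 = 45.1 kips.
Bearing: edge l_c = 0.8438, r_n = 53.16 kips; interior l_c = 2.062, r_n = 94.5 kips; R_n = 53.16 + 1·94.5 = 147.7 kips → 111 kips.
Block shear: A_gv = 3.094, A_nv = 2.109, A_nt = 0.8906 in²; R_n = min(0.6F_uA_nv, 0.6F_yA_gv) + U_bs·F_u·A_nt = 150.9 kips → 113 kips.
Bolt shear governs: 45.1 kips.

45.1 kips (bolt shear governs)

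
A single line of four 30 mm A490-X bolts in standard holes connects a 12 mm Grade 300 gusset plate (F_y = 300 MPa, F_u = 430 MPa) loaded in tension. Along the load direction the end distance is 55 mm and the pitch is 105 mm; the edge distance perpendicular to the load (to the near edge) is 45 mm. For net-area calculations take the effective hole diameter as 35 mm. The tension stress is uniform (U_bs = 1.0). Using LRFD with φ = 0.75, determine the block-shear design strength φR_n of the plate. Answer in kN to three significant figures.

Shear plane L_v = 55 + 3·105 = 370 mm; A_gv = 370 × 12 = 4440 mm².
A_nv = (370 − 3.5·35) × 12 = 2970 mm².
A_nt = (45 − 0.5·35) × 12 = 330 mm².
0.6 F_u A_nv = 766.3 kN; 0.6 F_y A_gv = 799.2 kN → shear rupture governs the shear term.
R_n = 766.3 + 1.0 × 430 × 330 / 1000 = 908.2 kN.
Design strength φR_n = 0.75 × 908.2 = 681 kN.

681 kN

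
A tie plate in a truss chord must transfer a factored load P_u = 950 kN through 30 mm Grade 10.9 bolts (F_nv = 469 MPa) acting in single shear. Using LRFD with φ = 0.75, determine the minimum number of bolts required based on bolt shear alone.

4 bolts

A_b = π·30²/4 = 706.9 mm².
Per-bolt design strength φR_n = 0.75 × 469 × 706.9 × 1 / 1000 = 248.6 kN.
n ≥ 950 / 248.6 = 3.821 → use 4 bolts.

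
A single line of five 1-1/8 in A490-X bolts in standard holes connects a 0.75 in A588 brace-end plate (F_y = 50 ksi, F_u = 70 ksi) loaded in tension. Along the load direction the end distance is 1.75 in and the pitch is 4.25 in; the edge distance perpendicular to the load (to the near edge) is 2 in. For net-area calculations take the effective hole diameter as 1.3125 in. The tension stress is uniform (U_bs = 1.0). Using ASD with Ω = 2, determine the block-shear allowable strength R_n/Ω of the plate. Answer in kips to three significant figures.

Shear plane L_v = 1.75 + 4·4.25 = 18.75 in; A_gv = 18.75 × 0.75 = 14.06 in².
A_nv = (18.75 − 4.5·1.3125) × 0.75 = 9.633 in².
A_nt = (2 − 0.5·1.3125) × 0.75 = 1.008 in².
0.6 F_u A_nv = 404.6 kips; 0.6 F_y A_gv = 421.9 kips → shear rupture governs the shear term.
R_n = 404.6 + 1.0 × 70 × 1.008 = 475.1 kips.
Allowable strength R_n/Ω = 475.1 / 2 = 238 kips.

238 kips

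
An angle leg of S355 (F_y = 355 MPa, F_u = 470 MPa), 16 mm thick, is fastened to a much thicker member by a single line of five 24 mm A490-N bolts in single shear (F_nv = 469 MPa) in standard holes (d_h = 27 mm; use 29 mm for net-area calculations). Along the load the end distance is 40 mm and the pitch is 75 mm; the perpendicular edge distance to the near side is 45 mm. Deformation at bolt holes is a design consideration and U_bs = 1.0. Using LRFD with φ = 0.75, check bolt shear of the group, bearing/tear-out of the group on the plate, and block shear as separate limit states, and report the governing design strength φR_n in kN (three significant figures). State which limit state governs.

796 kN (bolt shear governs)

Bolt shear: A_b = π·24²/4 = 452.4 mm²; R_n = 469 × 452.4 × 5 × 1 / 1000 = 1061 kN → 0.75 × 1061 = 796 kN.
Bearing: edge l_c = 26.5, r_n = 239.1 kN; interior l_c = 48, r_n = 433.2 kN; R_n = 239.1 + 4·433.2 = 1972 kN → 1480 kN.
Block shear: A_gv = 5440, A_nv = 3352, A_nt = 488 mm²; R_n = min(0.6F_uA_nv, 0.6F_yA_gv) + U_bs·F_u·A_nt = 1175 kN → 881 kN.
Bolt shear governs: 796 kN.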